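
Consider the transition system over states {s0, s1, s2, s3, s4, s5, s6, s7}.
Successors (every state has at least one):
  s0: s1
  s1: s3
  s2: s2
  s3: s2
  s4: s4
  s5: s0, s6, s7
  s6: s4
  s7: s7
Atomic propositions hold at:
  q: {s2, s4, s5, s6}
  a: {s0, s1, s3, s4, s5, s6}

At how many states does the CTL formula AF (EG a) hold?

EG a: greatest fixpoint, start Z0 = {s0, s1, s3, s4, s5, s6}, keep only states in Sat with some successor in Z. Z1 = {s0, s1, s4, s5, s6}; Z2 = {s0, s4, s5, s6}; Z3 = {s4, s5, s6}; fixed.
Sat(EG a) = {s4, s5, s6}
AF (EG a): least fixpoint, start Z0 = {s4, s5, s6}, add states with every successor in Z. Already a fixed point.
Sat(AF (EG a)) = {s4, s5, s6}
|Sat(AF (EG a))| = |{s4, s5, s6}| = 3.

3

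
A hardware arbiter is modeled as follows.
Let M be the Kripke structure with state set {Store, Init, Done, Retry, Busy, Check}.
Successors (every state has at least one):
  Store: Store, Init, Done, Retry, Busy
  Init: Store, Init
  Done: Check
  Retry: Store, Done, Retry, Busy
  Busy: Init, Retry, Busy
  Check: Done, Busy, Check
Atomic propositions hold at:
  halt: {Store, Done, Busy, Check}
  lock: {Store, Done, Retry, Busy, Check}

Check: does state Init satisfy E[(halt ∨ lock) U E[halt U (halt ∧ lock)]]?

No

Sat(halt ∨ lock) = {Store, Done, Retry, Busy, Check}
Sat(halt ∧ lock) = {Store, Done, Busy, Check}
E[halt U (halt ∧ lock)]: least fixpoint, start Z0 = Sat((halt ∧ lock)) = {Store, Done, Busy, Check}, add states in Sat(halt) with some successor in Z. Already a fixed point.
Sat(E[halt U (halt ∧ lock)]) = {Store, Done, Busy, Check}
E[(halt ∨ lock) U E[halt U (halt ∧ lock)]]: least fixpoint, start Z0 = Sat(E[halt U (halt ∧ lock)]) = {Store, Done, Busy, Check}, add states in Sat(halt ∨ lock) with some successor in Z. Z1 = {Store, Done, Retry, Busy, Check}; fixed.
Sat(E[(halt ∨ lock) U E[halt U (halt ∧ lock)]]) = {Store, Done, Retry, Busy, Check}
Init ∉ Sat(E[(halt ∨ lock) U E[halt U (halt ∧ lock)]]) = {Store, Done, Retry, Busy, Check}, so the formula does not hold at Init.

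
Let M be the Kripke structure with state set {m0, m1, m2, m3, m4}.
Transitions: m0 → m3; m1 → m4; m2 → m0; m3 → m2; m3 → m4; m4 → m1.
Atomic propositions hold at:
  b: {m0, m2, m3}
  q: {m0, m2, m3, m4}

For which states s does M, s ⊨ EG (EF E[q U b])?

E[q U b]: least fixpoint, start Z0 = Sat(b) = {m0, m2, m3}, add states in Sat(q) with some successor in Z. Already a fixed point.
Sat(E[q U b]) = {m0, m2, m3}
EF E[q U b]: least fixpoint, start Z0 = {m0, m2, m3}, add states with some successor in Z. Already a fixed point.
Sat(EF E[q U b]) = {m0, m2, m3}
EG (EF E[q U b]): greatest fixpoint, start Z0 = {m0, m2, m3}, keep only states in Sat with some successor in Z. Already a fixed point.
Sat(EG (EF E[q U b])) = {m0, m2, m3}

{m0, m2, m3}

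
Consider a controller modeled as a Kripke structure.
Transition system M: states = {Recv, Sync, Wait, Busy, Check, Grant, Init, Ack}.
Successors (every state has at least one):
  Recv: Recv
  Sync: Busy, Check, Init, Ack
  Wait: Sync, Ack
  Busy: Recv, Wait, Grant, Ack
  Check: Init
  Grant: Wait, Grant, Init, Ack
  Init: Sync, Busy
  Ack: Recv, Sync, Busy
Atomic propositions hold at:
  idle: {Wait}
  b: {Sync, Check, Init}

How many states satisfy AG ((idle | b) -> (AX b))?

Sat(idle | b) = {Sync, Wait, Check, Init}
Sat(AX b) = {s : every successor in {Sync, Check, Init}} = {Check}
Sat((idle | b) -> (AX b)) = {Recv, Busy, Check, Grant, Ack}
AG ((idle | b) -> (AX b)): greatest fixpoint, start Z0 = {Recv, Busy, Check, Grant, Ack}, keep only states in Sat with every successor in Z. Z1 = {Recv}; fixed.
Sat(AG ((idle | b) -> (AX b))) = {Recv}
|Sat(AG ((idle | b) -> (AX b)))| = |{Recv}| = 1.

1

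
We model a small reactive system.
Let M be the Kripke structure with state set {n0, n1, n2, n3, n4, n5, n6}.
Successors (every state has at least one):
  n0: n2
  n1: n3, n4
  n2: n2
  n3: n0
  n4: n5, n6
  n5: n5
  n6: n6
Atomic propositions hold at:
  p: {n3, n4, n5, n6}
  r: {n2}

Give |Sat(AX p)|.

Sat(AX p) = {s : every successor in {n3, n4, n5, n6}} = {n1, n4, n5, n6}
|Sat(AX p)| = |{n1, n4, n5, n6}| = 4.

4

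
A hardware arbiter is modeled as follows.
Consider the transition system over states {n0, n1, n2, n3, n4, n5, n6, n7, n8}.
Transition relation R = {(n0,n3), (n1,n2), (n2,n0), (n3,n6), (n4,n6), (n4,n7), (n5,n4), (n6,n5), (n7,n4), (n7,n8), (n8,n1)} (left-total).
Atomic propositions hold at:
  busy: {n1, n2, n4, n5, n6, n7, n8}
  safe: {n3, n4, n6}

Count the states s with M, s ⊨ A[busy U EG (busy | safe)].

5

Sat(busy | safe) = {n1, n2, n3, n4, n5, n6, n7, n8}
EG (busy | safe): greatest fixpoint, start Z0 = {n1, n2, n3, n4, n5, n6, n7, n8}, keep only states in Sat with some successor in Z. Z1 = {n1, n3, n4, n5, n6, n7, n8}; Z2 = {n3, n4, n5, n6, n7, n8}; Z3 = {n3, n4, n5, n6, n7}; fixed.
Sat(EG (busy | safe)) = {n3, n4, n5, n6, n7}
A[busy U EG (busy | safe)]: least fixpoint, start Z0 = Sat(EG (busy | safe)) = {n3, n4, n5, n6, n7}, add states in Sat(busy) with every successor in Z. Already a fixed point.
Sat(A[busy U EG (busy | safe)]) = {n3, n4, n5, n6, n7}
|Sat(A[busy U EG (busy | safe)])| = |{n3, n4, n5, n6, n7}| = 5.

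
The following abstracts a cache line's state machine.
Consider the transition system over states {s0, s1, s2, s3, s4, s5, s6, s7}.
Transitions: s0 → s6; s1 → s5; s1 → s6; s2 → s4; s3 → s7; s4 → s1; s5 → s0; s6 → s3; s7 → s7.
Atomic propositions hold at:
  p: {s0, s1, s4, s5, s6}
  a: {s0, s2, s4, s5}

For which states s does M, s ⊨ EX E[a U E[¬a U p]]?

{s0, s1, s2, s4, s5}

Sat(¬a) = {s1, s3, s6, s7}
E[¬a U p]: least fixpoint, start Z0 = Sat(p) = {s0, s1, s4, s5, s6}, add states in Sat(¬a) with some successor in Z. Already a fixed point.
Sat(E[¬a U p]) = {s0, s1, s4, s5, s6}
E[a U E[¬a U p]]: least fixpoint, start Z0 = Sat(E[¬a U p]) = {s0, s1, s4, s5, s6}, add states in Sat(a) with some successor in Z. Z1 = {s0, s1, s2, s4, s5, s6}; fixed.
Sat(E[a U E[¬a U p]]) = {s0, s1, s2, s4, s5, s6}
Sat(EX E[a U E[¬a U p]]) = {s : some successor in {s0, s1, s2, s4, s5, s6}} = {s0, s1, s2, s4, s5}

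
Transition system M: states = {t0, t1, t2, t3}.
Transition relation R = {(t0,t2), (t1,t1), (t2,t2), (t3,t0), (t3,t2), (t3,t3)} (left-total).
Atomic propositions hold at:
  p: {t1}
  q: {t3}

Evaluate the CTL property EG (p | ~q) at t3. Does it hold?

Sat(~q) = {t0, t1, t2}
Sat(p | ~q) = {t0, t1, t2}
EG (p | ~q): greatest fixpoint, start Z0 = {t0, t1, t2}, keep only states in Sat with some successor in Z. Already a fixed point.
Sat(EG (p | ~q)) = {t0, t1, t2}
t3 ∉ Sat(EG (p | ~q)) = {t0, t1, t2}, so the formula does not hold at t3.

No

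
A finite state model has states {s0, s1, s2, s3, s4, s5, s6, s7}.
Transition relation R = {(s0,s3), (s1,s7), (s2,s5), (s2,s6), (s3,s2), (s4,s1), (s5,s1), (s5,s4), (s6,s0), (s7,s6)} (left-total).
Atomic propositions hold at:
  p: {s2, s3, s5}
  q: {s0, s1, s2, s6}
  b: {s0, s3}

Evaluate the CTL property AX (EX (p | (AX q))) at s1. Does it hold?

Sat(AX q) = {s : every successor in {s0, s1, s2, s6}} = {s3, s4, s6, s7}
Sat(p | (AX q)) = {s2, s3, s4, s5, s6, s7}
Sat(EX (p | (AX q))) = {s : some successor in {s2, s3, s4, s5, s6, s7}} = {s0, s1, s2, s3, s5, s7}
Sat(AX (EX (p | (AX q)))) = {s : every successor in {s0, s1, s2, s3, s5, s7}} = {s0, s1, s3, s4, s6}
s1 ∈ Sat(AX (EX (p | (AX q)))) = {s0, s1, s3, s4, s6}, so the formula holds at s1.

Yes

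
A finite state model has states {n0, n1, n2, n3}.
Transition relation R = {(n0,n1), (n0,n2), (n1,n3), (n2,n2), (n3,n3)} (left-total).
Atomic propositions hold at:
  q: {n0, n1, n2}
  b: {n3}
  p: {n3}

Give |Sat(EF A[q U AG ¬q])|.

Sat(¬q) = {n3}
AG ¬q: greatest fixpoint, start Z0 = {n3}, keep only states in Sat with every successor in Z. Already a fixed point.
Sat(AG ¬q) = {n3}
A[q U AG ¬q]: least fixpoint, start Z0 = Sat(AG ¬q) = {n3}, add states in Sat(q) with every successor in Z. Z1 = {n1, n3}; fixed.
Sat(A[q U AG ¬q]) = {n1, n3}
EF A[q U AG ¬q]: least fixpoint, start Z0 = {n1, n3}, add states with some successor in Z. Z1 = {n0, n1, n3}; fixed.
Sat(EF A[q U AG ¬q]) = {n0, n1, n3}
|Sat(EF A[q U AG ¬q])| = |{n0, n1, n3}| = 3.

3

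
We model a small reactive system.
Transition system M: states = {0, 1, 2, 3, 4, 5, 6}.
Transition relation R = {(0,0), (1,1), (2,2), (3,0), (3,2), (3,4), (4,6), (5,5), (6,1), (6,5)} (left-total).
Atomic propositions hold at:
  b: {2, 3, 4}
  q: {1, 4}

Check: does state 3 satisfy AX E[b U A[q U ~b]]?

Sat(~b) = {0, 1, 5, 6}
A[q U ~b]: least fixpoint, start Z0 = Sat(~b) = {0, 1, 5, 6}, add states in Sat(q) with every successor in Z. Z1 = {0, 1, 4, 5, 6}; fixed.
Sat(A[q U ~b]) = {0, 1, 4, 5, 6}
E[b U A[q U ~b]]: least fixpoint, start Z0 = Sat(A[q U ~b]) = {0, 1, 4, 5, 6}, add states in Sat(b) with some successor in Z. Z1 = {0, 1, 3, 4, 5, 6}; fixed.
Sat(E[b U A[q U ~b]]) = {0, 1, 3, 4, 5, 6}
Sat(AX E[b U A[q U ~b]]) = {s : every successor in {0, 1, 3, 4, 5, 6}} = {0, 1, 4, 5, 6}
3 ∉ Sat(AX E[b U A[q U ~b]]) = {0, 1, 4, 5, 6}, so the formula does not hold at 3.

No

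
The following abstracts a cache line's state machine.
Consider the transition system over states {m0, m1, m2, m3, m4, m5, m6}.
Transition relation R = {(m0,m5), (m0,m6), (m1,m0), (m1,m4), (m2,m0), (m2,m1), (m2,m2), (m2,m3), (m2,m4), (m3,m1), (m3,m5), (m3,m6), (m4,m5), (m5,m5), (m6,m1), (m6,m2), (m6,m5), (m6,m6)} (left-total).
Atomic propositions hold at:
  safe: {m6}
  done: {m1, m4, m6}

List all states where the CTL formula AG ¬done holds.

{m5}

Sat(¬done) = {m0, m2, m3, m5}
AG ¬done: greatest fixpoint, start Z0 = {m0, m2, m3, m5}, keep only states in Sat with every successor in Z. Z1 = {m5}; fixed.
Sat(AG ¬done) = {m5}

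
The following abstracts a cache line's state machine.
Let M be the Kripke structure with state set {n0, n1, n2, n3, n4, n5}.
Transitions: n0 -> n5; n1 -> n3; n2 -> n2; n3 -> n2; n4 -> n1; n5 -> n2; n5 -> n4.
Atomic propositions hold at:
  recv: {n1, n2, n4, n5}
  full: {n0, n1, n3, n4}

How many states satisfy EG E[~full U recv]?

2

Sat(~full) = {n2, n5}
E[~full U recv]: least fixpoint, start Z0 = Sat(recv) = {n1, n2, n4, n5}, add states in Sat(~full) with some successor in Z. Already a fixed point.
Sat(E[~full U recv]) = {n1, n2, n4, n5}
EG E[~full U recv]: greatest fixpoint, start Z0 = {n1, n2, n4, n5}, keep only states in Sat with some successor in Z. Z1 = {n2, n4, n5}; Z2 = {n2, n5}; fixed.
Sat(EG E[~full U recv]) = {n2, n5}
|Sat(EG E[~full U recv])| = |{n2, n5}| = 2.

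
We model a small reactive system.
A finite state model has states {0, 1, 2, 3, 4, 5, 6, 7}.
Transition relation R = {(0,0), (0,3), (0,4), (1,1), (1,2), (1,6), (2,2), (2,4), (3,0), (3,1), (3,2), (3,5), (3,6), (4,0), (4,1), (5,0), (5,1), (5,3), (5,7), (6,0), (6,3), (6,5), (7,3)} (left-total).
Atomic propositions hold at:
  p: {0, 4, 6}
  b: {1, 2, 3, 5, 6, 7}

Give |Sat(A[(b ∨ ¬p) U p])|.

3

Sat(¬p) = {1, 2, 3, 5, 7}
Sat(b ∨ ¬p) = {1, 2, 3, 5, 6, 7}
A[(b ∨ ¬p) U p]: least fixpoint, start Z0 = Sat(p) = {0, 4, 6}, add states in Sat(b ∨ ¬p) with every successor in Z. Already a fixed point.
Sat(A[(b ∨ ¬p) U p]) = {0, 4, 6}
|Sat(A[(b ∨ ¬p) U p])| = |{0, 4, 6}| = 3.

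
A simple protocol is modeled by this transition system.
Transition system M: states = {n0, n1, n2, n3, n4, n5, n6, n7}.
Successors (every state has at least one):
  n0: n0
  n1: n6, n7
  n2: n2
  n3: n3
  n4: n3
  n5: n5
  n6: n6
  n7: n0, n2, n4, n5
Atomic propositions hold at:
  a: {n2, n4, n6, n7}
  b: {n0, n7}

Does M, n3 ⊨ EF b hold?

No

EF b: least fixpoint, start Z0 = {n0, n7}, add states with some successor in Z. Z1 = {n0, n1, n7}; fixed.
Sat(EF b) = {n0, n1, n7}
n3 ∉ Sat(EF b) = {n0, n1, n7}, so the formula does not hold at n3.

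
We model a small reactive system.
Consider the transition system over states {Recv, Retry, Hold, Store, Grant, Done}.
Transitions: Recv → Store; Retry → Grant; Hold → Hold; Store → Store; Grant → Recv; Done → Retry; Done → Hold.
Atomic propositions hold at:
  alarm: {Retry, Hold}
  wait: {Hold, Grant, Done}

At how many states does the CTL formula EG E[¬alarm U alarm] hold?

Sat(¬alarm) = {Recv, Store, Grant, Done}
E[¬alarm U alarm]: least fixpoint, start Z0 = Sat(alarm) = {Retry, Hold}, add states in Sat(¬alarm) with some successor in Z. Z1 = {Retry, Hold, Done}; fixed.
Sat(E[¬alarm U alarm]) = {Retry, Hold, Done}
EG E[¬alarm U alarm]: greatest fixpoint, start Z0 = {Retry, Hold, Done}, keep only states in Sat with some successor in Z. Z1 = {Hold, Done}; fixed.
Sat(EG E[¬alarm U alarm]) = {Hold, Done}
|Sat(EG E[¬alarm U alarm])| = |{Hold, Done}| = 2.

2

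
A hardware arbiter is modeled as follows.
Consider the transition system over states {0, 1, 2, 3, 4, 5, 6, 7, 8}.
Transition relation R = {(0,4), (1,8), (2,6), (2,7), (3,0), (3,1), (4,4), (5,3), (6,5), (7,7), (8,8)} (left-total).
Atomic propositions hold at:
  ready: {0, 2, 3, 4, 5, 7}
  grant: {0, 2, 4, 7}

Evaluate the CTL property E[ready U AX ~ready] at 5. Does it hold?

Sat(~ready) = {1, 6, 8}
Sat(AX ~ready) = {s : every successor in {1, 6, 8}} = {1, 8}
E[ready U AX ~ready]: least fixpoint, start Z0 = Sat(AX ~ready) = {1, 8}, add states in Sat(ready) with some successor in Z. Z1 = {1, 3, 8}; Z2 = {1, 3, 5, 8}; fixed.
Sat(E[ready U AX ~ready]) = {1, 3, 5, 8}
5 ∈ Sat(E[ready U AX ~ready]) = {1, 3, 5, 8}, so the formula holds at 5.

Yes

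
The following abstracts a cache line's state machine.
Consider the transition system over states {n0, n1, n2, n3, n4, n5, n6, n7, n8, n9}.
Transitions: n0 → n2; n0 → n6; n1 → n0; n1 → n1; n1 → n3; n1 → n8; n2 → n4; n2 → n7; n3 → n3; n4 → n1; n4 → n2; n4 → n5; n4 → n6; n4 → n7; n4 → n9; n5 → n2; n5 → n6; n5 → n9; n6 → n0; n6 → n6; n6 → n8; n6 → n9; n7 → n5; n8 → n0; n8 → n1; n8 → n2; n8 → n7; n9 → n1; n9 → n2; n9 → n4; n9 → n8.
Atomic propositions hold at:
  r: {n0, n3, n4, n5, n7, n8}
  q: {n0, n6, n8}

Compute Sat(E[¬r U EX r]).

{n1, n2, n3, n4, n6, n7, n8, n9}

Sat(¬r) = {n1, n2, n6, n9}
Sat(EX r) = {s : some successor in {n0, n3, n4, n5, n7, n8}} = {n1, n2, n3, n4, n6, n7, n8, n9}
E[¬r U EX r]: least fixpoint, start Z0 = Sat(EX r) = {n1, n2, n3, n4, n6, n7, n8, n9}, add states in Sat(¬r) with some successor in Z. Already a fixed point.
Sat(E[¬r U EX r]) = {n1, n2, n3, n4, n6, n7, n8, n9}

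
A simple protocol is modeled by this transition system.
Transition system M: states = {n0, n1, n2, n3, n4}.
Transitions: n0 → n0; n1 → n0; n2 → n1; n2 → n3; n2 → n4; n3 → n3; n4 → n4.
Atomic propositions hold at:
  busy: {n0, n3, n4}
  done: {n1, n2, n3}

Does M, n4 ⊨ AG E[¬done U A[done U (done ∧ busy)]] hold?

Sat(¬done) = {n0, n4}
Sat(done ∧ busy) = {n3}
A[done U (done ∧ busy)]: least fixpoint, start Z0 = Sat((done ∧ busy)) = {n3}, add states in Sat(done) with every successor in Z. Already a fixed point.
Sat(A[done U (done ∧ busy)]) = {n3}
E[¬done U A[done U (done ∧ busy)]]: least fixpoint, start Z0 = Sat(A[done U (done ∧ busy)]) = {n3}, add states in Sat(¬done) with some successor in Z. Already a fixed point.
Sat(E[¬done U A[done U (done ∧ busy)]]) = {n3}
AG E[¬done U A[done U (done ∧ busy)]]: greatest fixpoint, start Z0 = {n3}, keep only states in Sat with every successor in Z. Already a fixed point.
Sat(AG E[¬done U A[done U (done ∧ busy)]]) = {n3}
n4 ∉ Sat(AG E[¬done U A[done U (done ∧ busy)]]) = {n3}, so the formula does not hold at n4.

No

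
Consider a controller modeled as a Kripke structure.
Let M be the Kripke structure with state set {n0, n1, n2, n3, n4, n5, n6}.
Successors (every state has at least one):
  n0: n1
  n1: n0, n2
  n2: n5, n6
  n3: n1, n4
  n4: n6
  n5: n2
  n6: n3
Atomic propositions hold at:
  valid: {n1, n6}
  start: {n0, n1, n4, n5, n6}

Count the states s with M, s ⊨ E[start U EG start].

EG start: greatest fixpoint, start Z0 = {n0, n1, n4, n5, n6}, keep only states in Sat with some successor in Z. Z1 = {n0, n1, n4}; Z2 = {n0, n1}; fixed.
Sat(EG start) = {n0, n1}
E[start U EG start]: least fixpoint, start Z0 = Sat(EG start) = {n0, n1}, add states in Sat(start) with some successor in Z. Already a fixed point.
Sat(E[start U EG start]) = {n0, n1}
|Sat(E[start U EG start])| = |{n0, n1}| = 2.

2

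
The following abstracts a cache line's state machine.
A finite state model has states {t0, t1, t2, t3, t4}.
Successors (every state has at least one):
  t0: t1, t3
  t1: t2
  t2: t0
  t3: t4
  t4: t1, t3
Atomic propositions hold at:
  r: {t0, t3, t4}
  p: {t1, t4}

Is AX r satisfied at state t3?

Yes

Sat(AX r) = {s : every successor in {t0, t3, t4}} = {t2, t3}
t3 ∈ Sat(AX r) = {t2, t3}, so the formula holds at t3.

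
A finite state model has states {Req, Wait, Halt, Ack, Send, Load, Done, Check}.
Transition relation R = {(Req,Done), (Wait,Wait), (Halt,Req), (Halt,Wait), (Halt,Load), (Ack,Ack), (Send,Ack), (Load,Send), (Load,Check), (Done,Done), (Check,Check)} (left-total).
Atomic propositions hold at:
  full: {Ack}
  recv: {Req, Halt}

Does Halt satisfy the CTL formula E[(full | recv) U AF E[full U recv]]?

Yes

Sat(full | recv) = {Req, Halt, Ack}
E[full U recv]: least fixpoint, start Z0 = Sat(recv) = {Req, Halt}, add states in Sat(full) with some successor in Z. Already a fixed point.
Sat(E[full U recv]) = {Req, Halt}
AF E[full U recv]: least fixpoint, start Z0 = {Req, Halt}, add states with every successor in Z. Already a fixed point.
Sat(AF E[full U recv]) = {Req, Halt}
E[(full | recv) U AF E[full U recv]]: least fixpoint, start Z0 = Sat(AF E[full U recv]) = {Req, Halt}, add states in Sat(full | recv) with some successor in Z. Already a fixed point.
Sat(E[(full | recv) U AF E[full U recv]]) = {Req, Halt}
Halt ∈ Sat(E[(full | recv) U AF E[full U recv]]) = {Req, Halt}, so the formula holds at Halt.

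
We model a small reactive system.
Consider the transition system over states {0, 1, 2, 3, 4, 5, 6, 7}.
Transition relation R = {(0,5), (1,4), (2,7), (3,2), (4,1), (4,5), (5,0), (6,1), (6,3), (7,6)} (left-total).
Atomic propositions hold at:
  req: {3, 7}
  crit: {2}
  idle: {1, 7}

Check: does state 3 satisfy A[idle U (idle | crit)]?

Sat(idle | crit) = {1, 2, 7}
A[idle U (idle | crit)]: least fixpoint, start Z0 = Sat((idle | crit)) = {1, 2, 7}, add states in Sat(idle) with every successor in Z. Already a fixed point.
Sat(A[idle U (idle | crit)]) = {1, 2, 7}
3 ∉ Sat(A[idle U (idle | crit)]) = {1, 2, 7}, so the formula does not hold at 3.

No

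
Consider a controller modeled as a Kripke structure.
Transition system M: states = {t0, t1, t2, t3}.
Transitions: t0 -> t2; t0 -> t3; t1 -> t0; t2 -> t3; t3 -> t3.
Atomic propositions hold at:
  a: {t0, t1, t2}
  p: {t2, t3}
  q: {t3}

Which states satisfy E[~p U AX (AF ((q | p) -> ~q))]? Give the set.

Sat(~p) = {t0, t1}
Sat(q | p) = {t2, t3}
Sat(~q) = {t0, t1, t2}
Sat((q | p) -> ~q) = {t0, t1, t2}
AF ((q | p) -> ~q): least fixpoint, start Z0 = {t0, t1, t2}, add states with every successor in Z. Already a fixed point.
Sat(AF ((q | p) -> ~q)) = {t0, t1, t2}
Sat(AX (AF ((q | p) -> ~q))) = {s : every successor in {t0, t1, t2}} = {t1}
E[~p U AX (AF ((q | p) -> ~q))]: least fixpoint, start Z0 = Sat(AX (AF ((q | p) -> ~q))) = {t1}, add states in Sat(~p) with some successor in Z. Already a fixed point.
Sat(E[~p U AX (AF ((q | p) -> ~q))]) = {t1}

{t1}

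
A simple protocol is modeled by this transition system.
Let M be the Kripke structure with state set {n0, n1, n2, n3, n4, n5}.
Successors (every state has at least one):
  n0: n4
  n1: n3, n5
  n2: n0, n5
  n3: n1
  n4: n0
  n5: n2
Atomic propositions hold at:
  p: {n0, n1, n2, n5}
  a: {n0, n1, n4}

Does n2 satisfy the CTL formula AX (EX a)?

No

Sat(EX a) = {s : some successor in {n0, n1, n4}} = {n0, n2, n3, n4}
Sat(AX (EX a)) = {s : every successor in {n0, n2, n3, n4}} = {n0, n4, n5}
n2 ∉ Sat(AX (EX a)) = {n0, n4, n5}, so the formula does not hold at n2.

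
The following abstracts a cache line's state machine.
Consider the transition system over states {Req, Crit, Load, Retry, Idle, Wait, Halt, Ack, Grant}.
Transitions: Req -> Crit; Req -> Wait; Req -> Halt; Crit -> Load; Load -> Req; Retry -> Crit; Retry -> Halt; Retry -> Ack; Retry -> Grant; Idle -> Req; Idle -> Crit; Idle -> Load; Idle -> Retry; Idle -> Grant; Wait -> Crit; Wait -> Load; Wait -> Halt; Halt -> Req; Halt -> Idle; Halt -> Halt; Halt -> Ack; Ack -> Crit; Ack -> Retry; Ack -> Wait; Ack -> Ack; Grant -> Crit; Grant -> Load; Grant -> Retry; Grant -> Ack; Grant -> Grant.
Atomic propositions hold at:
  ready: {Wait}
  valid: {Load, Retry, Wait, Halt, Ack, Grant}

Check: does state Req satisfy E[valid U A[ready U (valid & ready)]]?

No

Sat(valid & ready) = {Wait}
A[ready U (valid & ready)]: least fixpoint, start Z0 = Sat((valid & ready)) = {Wait}, add states in Sat(ready) with every successor in Z. Already a fixed point.
Sat(A[ready U (valid & ready)]) = {Wait}
E[valid U A[ready U (valid & ready)]]: least fixpoint, start Z0 = Sat(A[ready U (valid & ready)]) = {Wait}, add states in Sat(valid) with some successor in Z. Z1 = {Wait, Ack}; Z2 = {Retry, Wait, Halt, Ack, Grant}; fixed.
Sat(E[valid U A[ready U (valid & ready)]]) = {Retry, Wait, Halt, Ack, Grant}
Req ∉ Sat(E[valid U A[ready U (valid & ready)]]) = {Retry, Wait, Halt, Ack, Grant}, so the formula does not hold at Req.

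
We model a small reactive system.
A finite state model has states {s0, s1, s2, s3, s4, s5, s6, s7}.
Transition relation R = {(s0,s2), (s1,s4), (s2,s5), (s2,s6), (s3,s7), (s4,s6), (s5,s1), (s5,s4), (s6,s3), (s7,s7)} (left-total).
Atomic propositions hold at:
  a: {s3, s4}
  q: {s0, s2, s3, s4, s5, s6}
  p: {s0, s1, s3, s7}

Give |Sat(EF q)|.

7

EF q: least fixpoint, start Z0 = {s0, s2, s3, s4, s5, s6}, add states with some successor in Z. Z1 = {s0, s1, s2, s3, s4, s5, s6}; fixed.
Sat(EF q) = {s0, s1, s2, s3, s4, s5, s6}
|Sat(EF q)| = |{s0, s1, s2, s3, s4, s5, s6}| = 7.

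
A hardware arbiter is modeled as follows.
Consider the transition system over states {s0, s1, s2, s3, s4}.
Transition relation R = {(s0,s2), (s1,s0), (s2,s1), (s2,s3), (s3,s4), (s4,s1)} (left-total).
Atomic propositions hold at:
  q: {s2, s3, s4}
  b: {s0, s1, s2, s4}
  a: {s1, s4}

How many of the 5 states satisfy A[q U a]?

A[q U a]: least fixpoint, start Z0 = Sat(a) = {s1, s4}, add states in Sat(q) with every successor in Z. Z1 = {s1, s3, s4}; Z2 = {s1, s2, s3, s4}; fixed.
Sat(A[q U a]) = {s1, s2, s3, s4}
|Sat(A[q U a])| = |{s1, s2, s3, s4}| = 4.

4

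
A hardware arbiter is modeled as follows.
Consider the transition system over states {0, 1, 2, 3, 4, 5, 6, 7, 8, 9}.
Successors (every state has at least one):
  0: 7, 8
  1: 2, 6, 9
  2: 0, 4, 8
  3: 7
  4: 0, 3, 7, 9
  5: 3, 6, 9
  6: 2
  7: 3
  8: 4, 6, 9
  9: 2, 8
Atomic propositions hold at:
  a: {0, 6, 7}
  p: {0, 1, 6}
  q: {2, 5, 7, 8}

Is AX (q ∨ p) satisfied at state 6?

Yes

Sat(q ∨ p) = {0, 1, 2, 5, 6, 7, 8}
Sat(AX (q ∨ p)) = {s : every successor in {0, 1, 2, 5, 6, 7, 8}} = {0, 3, 6, 9}
6 ∈ Sat(AX (q ∨ p)) = {0, 3, 6, 9}, so the formula holds at 6.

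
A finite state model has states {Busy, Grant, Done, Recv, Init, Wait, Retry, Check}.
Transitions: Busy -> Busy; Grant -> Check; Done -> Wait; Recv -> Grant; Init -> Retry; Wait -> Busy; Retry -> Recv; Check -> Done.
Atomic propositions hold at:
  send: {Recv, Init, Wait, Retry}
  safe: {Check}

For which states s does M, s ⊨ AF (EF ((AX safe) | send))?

Sat(AX safe) = {s : every successor in {Check}} = {Grant}
Sat((AX safe) | send) = {Grant, Recv, Init, Wait, Retry}
EF ((AX safe) | send): least fixpoint, start Z0 = {Grant, Recv, Init, Wait, Retry}, add states with some successor in Z. Z1 = {Grant, Done, Recv, Init, Wait, Retry}; Z2 = {Grant, Done, Recv, Init, Wait, Retry, Check}; fixed.
Sat(EF ((AX safe) | send)) = {Grant, Done, Recv, Init, Wait, Retry, Check}
AF (EF ((AX safe) | send)): least fixpoint, start Z0 = {Grant, Done, Recv, Init, Wait, Retry, Check}, add states with every successor in Z. Already a fixed point.
Sat(AF (EF ((AX safe) | send))) = {Grant, Done, Recv, Init, Wait, Retry, Check}

{Grant, Done, Recv, Init, Wait, Retry, Check}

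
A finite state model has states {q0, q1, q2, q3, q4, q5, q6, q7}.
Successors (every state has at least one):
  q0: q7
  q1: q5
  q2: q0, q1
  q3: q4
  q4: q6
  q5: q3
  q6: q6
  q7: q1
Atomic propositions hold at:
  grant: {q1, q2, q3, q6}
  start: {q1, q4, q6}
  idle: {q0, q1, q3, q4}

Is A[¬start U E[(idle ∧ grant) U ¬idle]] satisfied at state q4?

No

Sat(¬start) = {q0, q2, q3, q5, q7}
Sat(idle ∧ grant) = {q1, q3}
Sat(¬idle) = {q2, q5, q6, q7}
E[(idle ∧ grant) U ¬idle]: least fixpoint, start Z0 = Sat(¬idle) = {q2, q5, q6, q7}, add states in Sat(idle ∧ grant) with some successor in Z. Z1 = {q1, q2, q5, q6, q7}; fixed.
Sat(E[(idle ∧ grant) U ¬idle]) = {q1, q2, q5, q6, q7}
A[¬start U E[(idle ∧ grant) U ¬idle]]: least fixpoint, start Z0 = Sat(E[(idle ∧ grant) U ¬idle]) = {q1, q2, q5, q6, q7}, add states in Sat(¬start) with every successor in Z. Z1 = {q0, q1, q2, q5, q6, q7}; fixed.
Sat(A[¬start U E[(idle ∧ grant) U ¬idle]]) = {q0, q1, q2, q5, q6, q7}
q4 ∉ Sat(A[¬start U E[(idle ∧ grant) U ¬idle]]) = {q0, q1, q2, q5, q6, q7}, so the formula does not hold at q4.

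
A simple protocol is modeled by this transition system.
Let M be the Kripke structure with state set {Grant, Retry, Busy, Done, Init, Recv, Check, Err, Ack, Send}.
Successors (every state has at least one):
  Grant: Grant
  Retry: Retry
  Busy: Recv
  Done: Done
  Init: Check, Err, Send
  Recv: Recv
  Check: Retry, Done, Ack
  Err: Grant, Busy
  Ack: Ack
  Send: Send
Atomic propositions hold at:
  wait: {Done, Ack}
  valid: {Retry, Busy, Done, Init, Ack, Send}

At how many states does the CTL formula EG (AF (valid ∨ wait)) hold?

Sat(valid ∨ wait) = {Retry, Busy, Done, Init, Ack, Send}
AF (valid ∨ wait): least fixpoint, start Z0 = {Retry, Busy, Done, Init, Ack, Send}, add states with every successor in Z. Z1 = {Retry, Busy, Done, Init, Check, Ack, Send}; fixed.
Sat(AF (valid ∨ wait)) = {Retry, Busy, Done, Init, Check, Ack, Send}
EG (AF (valid ∨ wait)): greatest fixpoint, start Z0 = {Retry, Busy, Done, Init, Check, Ack, Send}, keep only states in Sat with some successor in Z. Z1 = {Retry, Done, Init, Check, Ack, Send}; fixed.
Sat(EG (AF (valid ∨ wait))) = {Retry, Done, Init, Check, Ack, Send}
|Sat(EG (AF (valid ∨ wait)))| = |{Retry, Done, Init, Check, Ack, Send}| = 6.

6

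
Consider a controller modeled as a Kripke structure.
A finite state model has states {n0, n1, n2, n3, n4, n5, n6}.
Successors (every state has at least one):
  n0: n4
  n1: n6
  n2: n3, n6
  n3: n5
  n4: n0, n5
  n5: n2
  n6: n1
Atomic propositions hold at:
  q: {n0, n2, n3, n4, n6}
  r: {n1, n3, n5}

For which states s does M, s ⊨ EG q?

EG q: greatest fixpoint, start Z0 = {n0, n2, n3, n4, n6}, keep only states in Sat with some successor in Z. Z1 = {n0, n2, n4}; Z2 = {n0, n4}; fixed.
Sat(EG q) = {n0, n4}

{n0, n4}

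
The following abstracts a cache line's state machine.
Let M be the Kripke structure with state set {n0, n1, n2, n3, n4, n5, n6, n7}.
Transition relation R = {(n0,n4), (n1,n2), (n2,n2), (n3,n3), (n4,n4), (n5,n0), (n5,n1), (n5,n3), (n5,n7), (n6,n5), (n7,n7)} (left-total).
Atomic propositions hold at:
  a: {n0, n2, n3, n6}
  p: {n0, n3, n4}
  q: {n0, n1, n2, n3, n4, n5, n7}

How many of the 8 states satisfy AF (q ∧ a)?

4

Sat(q ∧ a) = {n0, n2, n3}
AF (q ∧ a): least fixpoint, start Z0 = {n0, n2, n3}, add states with every successor in Z. Z1 = {n0, n1, n2, n3}; fixed.
Sat(AF (q ∧ a)) = {n0, n1, n2, n3}
|Sat(AF (q ∧ a))| = |{n0, n1, n2, n3}| = 4.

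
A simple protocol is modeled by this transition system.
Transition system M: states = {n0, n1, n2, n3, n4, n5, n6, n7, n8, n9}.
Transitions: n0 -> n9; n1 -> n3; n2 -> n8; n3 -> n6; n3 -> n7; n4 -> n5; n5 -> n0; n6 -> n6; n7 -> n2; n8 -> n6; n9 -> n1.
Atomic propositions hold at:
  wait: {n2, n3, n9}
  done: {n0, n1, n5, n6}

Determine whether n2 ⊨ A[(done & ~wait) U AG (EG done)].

No

Sat(~wait) = {n0, n1, n4, n5, n6, n7, n8}
Sat(done & ~wait) = {n0, n1, n5, n6}
EG done: greatest fixpoint, start Z0 = {n0, n1, n5, n6}, keep only states in Sat with some successor in Z. Z1 = {n5, n6}; Z2 = {n6}; fixed.
Sat(EG done) = {n6}
AG (EG done): greatest fixpoint, start Z0 = {n6}, keep only states in Sat with every successor in Z. Already a fixed point.
Sat(AG (EG done)) = {n6}
A[(done & ~wait) U AG (EG done)]: least fixpoint, start Z0 = Sat(AG (EG done)) = {n6}, add states in Sat(done & ~wait) with every successor in Z. Already a fixed point.
Sat(A[(done & ~wait) U AG (EG done)]) = {n6}
n2 ∉ Sat(A[(done & ~wait) U AG (EG done)]) = {n6}, so the formula does not hold at n2.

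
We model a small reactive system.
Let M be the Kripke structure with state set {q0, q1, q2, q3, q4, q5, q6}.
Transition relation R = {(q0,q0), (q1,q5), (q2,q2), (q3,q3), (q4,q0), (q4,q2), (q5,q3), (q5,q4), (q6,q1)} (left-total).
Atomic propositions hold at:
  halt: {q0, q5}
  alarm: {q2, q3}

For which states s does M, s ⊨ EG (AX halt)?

Sat(AX halt) = {s : every successor in {q0, q5}} = {q0, q1}
EG (AX halt): greatest fixpoint, start Z0 = {q0, q1}, keep only states in Sat with some successor in Z. Z1 = {q0}; fixed.
Sat(EG (AX halt)) = {q0}

{q0}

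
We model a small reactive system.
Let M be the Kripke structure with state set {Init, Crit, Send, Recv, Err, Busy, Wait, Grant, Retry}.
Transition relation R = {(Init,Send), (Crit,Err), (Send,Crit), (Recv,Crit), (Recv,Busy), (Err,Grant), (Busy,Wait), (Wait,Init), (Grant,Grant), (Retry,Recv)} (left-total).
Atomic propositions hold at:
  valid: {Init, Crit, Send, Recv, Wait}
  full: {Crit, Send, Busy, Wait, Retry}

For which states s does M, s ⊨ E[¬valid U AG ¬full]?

Sat(¬valid) = {Err, Busy, Grant, Retry}
Sat(¬full) = {Init, Recv, Err, Grant}
AG ¬full: greatest fixpoint, start Z0 = {Init, Recv, Err, Grant}, keep only states in Sat with every successor in Z. Z1 = {Err, Grant}; fixed.
Sat(AG ¬full) = {Err, Grant}
E[¬valid U AG ¬full]: least fixpoint, start Z0 = Sat(AG ¬full) = {Err, Grant}, add states in Sat(¬valid) with some successor in Z. Already a fixed point.
Sat(E[¬valid U AG ¬full]) = {Err, Grant}

{Err, Grant}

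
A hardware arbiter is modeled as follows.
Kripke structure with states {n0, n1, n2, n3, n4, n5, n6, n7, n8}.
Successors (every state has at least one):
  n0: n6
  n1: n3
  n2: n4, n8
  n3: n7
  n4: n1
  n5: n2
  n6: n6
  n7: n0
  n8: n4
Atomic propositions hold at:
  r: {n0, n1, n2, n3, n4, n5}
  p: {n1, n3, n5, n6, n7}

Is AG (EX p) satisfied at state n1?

No

Sat(EX p) = {s : some successor in {n1, n3, n5, n6, n7}} = {n0, n1, n3, n4, n6}
AG (EX p): greatest fixpoint, start Z0 = {n0, n1, n3, n4, n6}, keep only states in Sat with every successor in Z. Z1 = {n0, n1, n4, n6}; Z2 = {n0, n4, n6}; Z3 = {n0, n6}; fixed.
Sat(AG (EX p)) = {n0, n6}
n1 ∉ Sat(AG (EX p)) = {n0, n6}, so the formula does not hold at n1.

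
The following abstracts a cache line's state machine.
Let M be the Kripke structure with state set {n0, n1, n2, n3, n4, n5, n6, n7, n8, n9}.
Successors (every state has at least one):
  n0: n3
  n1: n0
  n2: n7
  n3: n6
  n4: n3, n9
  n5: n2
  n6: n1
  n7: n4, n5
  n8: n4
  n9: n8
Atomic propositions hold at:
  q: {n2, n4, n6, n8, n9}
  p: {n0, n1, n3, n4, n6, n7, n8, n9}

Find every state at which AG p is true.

AG p: greatest fixpoint, start Z0 = {n0, n1, n3, n4, n6, n7, n8, n9}, keep only states in Sat with every successor in Z. Z1 = {n0, n1, n3, n4, n6, n8, n9}; fixed.
Sat(AG p) = {n0, n1, n3, n4, n6, n8, n9}

{n0, n1, n3, n4, n6, n8, n9}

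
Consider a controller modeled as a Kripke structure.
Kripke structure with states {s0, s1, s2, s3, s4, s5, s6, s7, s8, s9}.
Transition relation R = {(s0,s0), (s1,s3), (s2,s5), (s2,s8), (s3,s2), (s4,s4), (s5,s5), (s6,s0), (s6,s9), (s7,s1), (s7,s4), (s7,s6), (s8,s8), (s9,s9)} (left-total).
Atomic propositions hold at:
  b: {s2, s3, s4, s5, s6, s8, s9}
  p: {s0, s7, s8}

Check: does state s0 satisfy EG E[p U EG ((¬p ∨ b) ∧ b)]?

No

Sat(¬p) = {s1, s2, s3, s4, s5, s6, s9}
Sat(¬p ∨ b) = {s1, s2, s3, s4, s5, s6, s8, s9}
Sat((¬p ∨ b) ∧ b) = {s2, s3, s4, s5, s6, s8, s9}
EG ((¬p ∨ b) ∧ b): greatest fixpoint, start Z0 = {s2, s3, s4, s5, s6, s8, s9}, keep only states in Sat with some successor in Z. Already a fixed point.
Sat(EG ((¬p ∨ b) ∧ b)) = {s2, s3, s4, s5, s6, s8, s9}
E[p U EG ((¬p ∨ b) ∧ b)]: least fixpoint, start Z0 = Sat(EG ((¬p ∨ b) ∧ b)) = {s2, s3, s4, s5, s6, s8, s9}, add states in Sat(p) with some successor in Z. Z1 = {s2, s3, s4, s5, s6, s7, s8, s9}; fixed.
Sat(E[p U EG ((¬p ∨ b) ∧ b)]) = {s2, s3, s4, s5, s6, s7, s8, s9}
EG E[p U EG ((¬p ∨ b) ∧ b)]: greatest fixpoint, start Z0 = {s2, s3, s4, s5, s6, s7, s8, s9}, keep only states in Sat with some successor in Z. Already a fixed point.
Sat(EG E[p U EG ((¬p ∨ b) ∧ b)]) = {s2, s3, s4, s5, s6, s7, s8, s9}
s0 ∉ Sat(EG E[p U EG ((¬p ∨ b) ∧ b)]) = {s2, s3, s4, s5, s6, s7, s8, s9}, so the formula does not hold at s0.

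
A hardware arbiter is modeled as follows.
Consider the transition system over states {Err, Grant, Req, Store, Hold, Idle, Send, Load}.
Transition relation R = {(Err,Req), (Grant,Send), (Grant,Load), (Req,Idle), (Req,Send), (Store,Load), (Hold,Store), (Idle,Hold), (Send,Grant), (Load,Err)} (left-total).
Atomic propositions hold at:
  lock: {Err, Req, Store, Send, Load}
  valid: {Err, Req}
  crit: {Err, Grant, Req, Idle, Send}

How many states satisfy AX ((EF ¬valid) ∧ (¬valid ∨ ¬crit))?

6

Sat(¬valid) = {Grant, Store, Hold, Idle, Send, Load}
EF ¬valid: least fixpoint, start Z0 = {Grant, Store, Hold, Idle, Send, Load}, add states with some successor in Z. Z1 = {Grant, Req, Store, Hold, Idle, Send, Load}; Z2 = {Err, Grant, Req, Store, Hold, Idle, Send, Load}; fixed.
Sat(EF ¬valid) = {Err, Grant, Req, Store, Hold, Idle, Send, Load}
Sat(¬crit) = {Store, Hold, Load}
Sat(¬valid ∨ ¬crit) = {Grant, Store, Hold, Idle, Send, Load}
Sat((EF ¬valid) ∧ (¬valid ∨ ¬crit)) = {Grant, Store, Hold, Idle, Send, Load}
Sat(AX ((EF ¬valid) ∧ (¬valid ∨ ¬crit))) = {s : every successor in {Grant, Store, Hold, Idle, Send, Load}} = {Grant, Req, Store, Hold, Idle, Send}
|Sat(AX ((EF ¬valid) ∧ (¬valid ∨ ¬crit)))| = |{Grant, Req, Store, Hold, Idle, Send}| = 6.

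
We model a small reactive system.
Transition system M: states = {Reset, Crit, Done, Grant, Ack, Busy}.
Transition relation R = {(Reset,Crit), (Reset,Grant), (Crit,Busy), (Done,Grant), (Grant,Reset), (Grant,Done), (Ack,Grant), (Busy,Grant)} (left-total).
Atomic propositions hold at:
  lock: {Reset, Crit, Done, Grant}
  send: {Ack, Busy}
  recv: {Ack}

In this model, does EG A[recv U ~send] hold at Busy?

No

Sat(~send) = {Reset, Crit, Done, Grant}
A[recv U ~send]: least fixpoint, start Z0 = Sat(~send) = {Reset, Crit, Done, Grant}, add states in Sat(recv) with every successor in Z. Z1 = {Reset, Crit, Done, Grant, Ack}; fixed.
Sat(A[recv U ~send]) = {Reset, Crit, Done, Grant, Ack}
EG A[recv U ~send]: greatest fixpoint, start Z0 = {Reset, Crit, Done, Grant, Ack}, keep only states in Sat with some successor in Z. Z1 = {Reset, Done, Grant, Ack}; fixed.
Sat(EG A[recv U ~send]) = {Reset, Done, Grant, Ack}
Busy ∉ Sat(EG A[recv U ~send]) = {Reset, Done, Grant, Ack}, so the formula does not hold at Busy.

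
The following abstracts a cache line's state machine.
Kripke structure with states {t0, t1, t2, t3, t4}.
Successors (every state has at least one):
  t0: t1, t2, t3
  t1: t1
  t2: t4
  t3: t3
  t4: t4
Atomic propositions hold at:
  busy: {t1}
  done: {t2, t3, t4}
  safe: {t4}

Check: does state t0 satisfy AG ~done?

No

Sat(~done) = {t0, t1}
AG ~done: greatest fixpoint, start Z0 = {t0, t1}, keep only states in Sat with every successor in Z. Z1 = {t1}; fixed.
Sat(AG ~done) = {t1}
t0 ∉ Sat(AG ~done) = {t1}, so the formula does not hold at t0.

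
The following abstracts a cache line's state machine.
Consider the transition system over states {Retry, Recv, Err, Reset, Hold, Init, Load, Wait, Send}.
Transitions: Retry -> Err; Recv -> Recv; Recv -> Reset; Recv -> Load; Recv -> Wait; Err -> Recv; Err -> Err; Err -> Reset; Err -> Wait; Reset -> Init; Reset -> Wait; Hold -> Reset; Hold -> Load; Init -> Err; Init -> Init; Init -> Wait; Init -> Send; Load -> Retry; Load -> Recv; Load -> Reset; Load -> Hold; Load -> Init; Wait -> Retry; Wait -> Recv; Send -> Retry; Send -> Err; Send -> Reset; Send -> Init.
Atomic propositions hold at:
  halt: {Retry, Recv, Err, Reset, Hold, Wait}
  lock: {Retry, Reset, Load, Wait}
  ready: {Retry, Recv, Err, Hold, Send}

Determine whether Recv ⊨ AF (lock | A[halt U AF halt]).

Yes

AF halt: least fixpoint, start Z0 = {Retry, Recv, Err, Reset, Hold, Wait}, add states with every successor in Z. Already a fixed point.
Sat(AF halt) = {Retry, Recv, Err, Reset, Hold, Wait}
A[halt U AF halt]: least fixpoint, start Z0 = Sat(AF halt) = {Retry, Recv, Err, Reset, Hold, Wait}, add states in Sat(halt) with every successor in Z. Already a fixed point.
Sat(A[halt U AF halt]) = {Retry, Recv, Err, Reset, Hold, Wait}
Sat(lock | A[halt U AF halt]) = {Retry, Recv, Err, Reset, Hold, Load, Wait}
AF (lock | A[halt U AF halt]): least fixpoint, start Z0 = {Retry, Recv, Err, Reset, Hold, Load, Wait}, add states with every successor in Z. Already a fixed point.
Sat(AF (lock | A[halt U AF halt])) = {Retry, Recv, Err, Reset, Hold, Load, Wait}
Recv ∈ Sat(AF (lock | A[halt U AF halt])) = {Retry, Recv, Err, Reset, Hold, Load, Wait}, so the formula holds at Recv.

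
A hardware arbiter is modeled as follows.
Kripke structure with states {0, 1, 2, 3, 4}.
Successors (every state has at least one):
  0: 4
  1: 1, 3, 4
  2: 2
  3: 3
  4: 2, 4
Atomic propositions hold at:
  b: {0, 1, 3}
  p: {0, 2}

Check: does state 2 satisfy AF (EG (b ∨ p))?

Sat(b ∨ p) = {0, 1, 2, 3}
EG (b ∨ p): greatest fixpoint, start Z0 = {0, 1, 2, 3}, keep only states in Sat with some successor in Z. Z1 = {1, 2, 3}; fixed.
Sat(EG (b ∨ p)) = {1, 2, 3}
AF (EG (b ∨ p)): least fixpoint, start Z0 = {1, 2, 3}, add states with every successor in Z. Already a fixed point.
Sat(AF (EG (b ∨ p))) = {1, 2, 3}
2 ∈ Sat(AF (EG (b ∨ p))) = {1, 2, 3}, so the formula holds at 2.

Yes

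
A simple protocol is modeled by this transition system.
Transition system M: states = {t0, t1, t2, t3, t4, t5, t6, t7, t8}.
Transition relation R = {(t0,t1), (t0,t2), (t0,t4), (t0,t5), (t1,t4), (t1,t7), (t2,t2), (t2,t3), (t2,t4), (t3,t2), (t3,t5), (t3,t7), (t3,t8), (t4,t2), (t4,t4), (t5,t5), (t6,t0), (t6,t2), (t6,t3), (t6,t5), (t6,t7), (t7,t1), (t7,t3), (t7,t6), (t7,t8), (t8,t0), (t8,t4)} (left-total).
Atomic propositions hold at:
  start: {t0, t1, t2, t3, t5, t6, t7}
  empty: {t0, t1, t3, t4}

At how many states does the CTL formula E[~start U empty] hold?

Sat(~start) = {t4, t8}
E[~start U empty]: least fixpoint, start Z0 = Sat(empty) = {t0, t1, t3, t4}, add states in Sat(~start) with some successor in Z. Z1 = {t0, t1, t3, t4, t8}; fixed.
Sat(E[~start U empty]) = {t0, t1, t3, t4, t8}
|Sat(E[~start U empty])| = |{t0, t1, t3, t4, t8}| = 5.

5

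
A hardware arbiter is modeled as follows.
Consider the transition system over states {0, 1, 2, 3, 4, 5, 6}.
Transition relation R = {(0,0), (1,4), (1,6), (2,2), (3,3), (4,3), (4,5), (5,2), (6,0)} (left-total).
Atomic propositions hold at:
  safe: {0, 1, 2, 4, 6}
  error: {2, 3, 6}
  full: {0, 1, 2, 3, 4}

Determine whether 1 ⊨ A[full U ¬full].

Sat(¬full) = {5, 6}
A[full U ¬full]: least fixpoint, start Z0 = Sat(¬full) = {5, 6}, add states in Sat(full) with every successor in Z. Already a fixed point.
Sat(A[full U ¬full]) = {5, 6}
1 ∉ Sat(A[full U ¬full]) = {5, 6}, so the formula does not hold at 1.

No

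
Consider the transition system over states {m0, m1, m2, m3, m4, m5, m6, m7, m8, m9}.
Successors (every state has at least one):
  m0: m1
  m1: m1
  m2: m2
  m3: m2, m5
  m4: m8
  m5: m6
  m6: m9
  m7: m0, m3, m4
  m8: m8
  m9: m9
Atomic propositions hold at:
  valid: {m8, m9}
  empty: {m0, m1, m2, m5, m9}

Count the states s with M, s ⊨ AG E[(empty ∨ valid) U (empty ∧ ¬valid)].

3

Sat(empty ∨ valid) = {m0, m1, m2, m5, m8, m9}
Sat(¬valid) = {m0, m1, m2, m3, m4, m5, m6, m7}
Sat(empty ∧ ¬valid) = {m0, m1, m2, m5}
E[(empty ∨ valid) U (empty ∧ ¬valid)]: least fixpoint, start Z0 = Sat((empty ∧ ¬valid)) = {m0, m1, m2, m5}, add states in Sat(empty ∨ valid) with some successor in Z. Already a fixed point.
Sat(E[(empty ∨ valid) U (empty ∧ ¬valid)]) = {m0, m1, m2, m5}
AG E[(empty ∨ valid) U (empty ∧ ¬valid)]: greatest fixpoint, start Z0 = {m0, m1, m2, m5}, keep only states in Sat with every successor in Z. Z1 = {m0, m1, m2}; fixed.
Sat(AG E[(empty ∨ valid) U (empty ∧ ¬valid)]) = {m0, m1, m2}
|Sat(AG E[(empty ∨ valid) U (empty ∧ ¬valid)])| = |{m0, m1, m2}| = 3.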